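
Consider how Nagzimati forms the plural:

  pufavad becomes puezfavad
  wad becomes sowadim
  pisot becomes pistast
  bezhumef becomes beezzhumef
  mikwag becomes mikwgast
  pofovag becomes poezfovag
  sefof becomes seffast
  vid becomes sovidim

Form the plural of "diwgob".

diwgbast

mikwag and pofovag both end in -g yet inflect differently (mikwgast, poezfovag), so the final letter is not what conditions the rule; the number of vowels is.
"diwgob" has 2 vowels. The stems with 2 vowels (mikwag → mikwgast, pisot → pistast, sefof → seffast) delete the last vowel and add -ast.
So diwgob → diwgbast.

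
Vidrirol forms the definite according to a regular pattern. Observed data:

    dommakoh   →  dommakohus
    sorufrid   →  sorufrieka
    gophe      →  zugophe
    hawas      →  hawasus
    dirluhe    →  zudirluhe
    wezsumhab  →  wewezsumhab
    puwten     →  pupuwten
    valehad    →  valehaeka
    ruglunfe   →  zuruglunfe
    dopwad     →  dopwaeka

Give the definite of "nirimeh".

hawas and valehad both have last vowel 'a' yet inflect differently (hawasus, valehaeka), so the last vowel is not what conditions the rule; the final letter is.
"nirimeh" ends in -h. The one such stem in the data (dommakoh → dommakohus) adds -us, so the same rule applies.
The other patterns: stems ending in -e add the prefix zu-; stems ending in -d drop the final letter and add -eka; stems ending in -b or -n repeat the first consonant+vowel as a prefix.
So nirimeh → nirimehus.

nirimehus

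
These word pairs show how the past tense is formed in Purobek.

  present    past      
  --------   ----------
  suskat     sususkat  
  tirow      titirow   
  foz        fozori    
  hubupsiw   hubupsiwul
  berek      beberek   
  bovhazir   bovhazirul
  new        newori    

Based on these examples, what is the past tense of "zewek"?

new and tirow both end in -w yet inflect differently (newori, titirow), so the final letter is not what conditions the rule; the number of vowels is.
"zewek" has 2 vowels. The stems with 2 vowels (suskat → sususkat, berek → beberek, tirow → titirow) repeat the first consonant+vowel as a prefix.
So zewek → zezewek.

zezewek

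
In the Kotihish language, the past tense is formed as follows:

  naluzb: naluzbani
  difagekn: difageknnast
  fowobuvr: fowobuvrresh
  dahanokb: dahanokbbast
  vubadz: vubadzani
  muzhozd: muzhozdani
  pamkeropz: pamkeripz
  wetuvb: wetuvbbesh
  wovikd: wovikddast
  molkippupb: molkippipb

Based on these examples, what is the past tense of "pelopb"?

dahanokb and naluzb both end in -b yet inflect differently (dahanokbbast, naluzbani), so the final letter is not what conditions the rule; the second-to-last letter is.
"pelopb" has second-to-last letter 'p'. The stems whose second-to-last letter is 'p' (pamkeropz → pamkeripz, molkippupb → molkippipb) change the last vowel to 'i'.
So pelopb → pelipb.

pelipb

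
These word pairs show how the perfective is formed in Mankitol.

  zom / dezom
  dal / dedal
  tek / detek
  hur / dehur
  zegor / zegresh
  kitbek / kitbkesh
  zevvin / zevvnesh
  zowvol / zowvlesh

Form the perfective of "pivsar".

pivsresh

"pivsar" has 2 vowels. The stems with 2 vowels (zegor → zegresh, kitbek → kitbkesh, zevvin → zevvnesh) delete the last vowel and add -esh.
The other pattern: stems with 1 vowel add the prefix de-.
So pivsar → pivsresh.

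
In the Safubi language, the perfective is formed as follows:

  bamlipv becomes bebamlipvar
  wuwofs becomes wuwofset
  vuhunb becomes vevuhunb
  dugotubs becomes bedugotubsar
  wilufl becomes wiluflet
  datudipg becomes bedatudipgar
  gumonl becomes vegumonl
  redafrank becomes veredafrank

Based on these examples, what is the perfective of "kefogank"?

gumonl and wilufl both end in -l yet inflect differently (vegumonl, wiluflet), so the final letter is not what conditions the rule; the second-to-last letter is.
"kefogank" has second-to-last letter 'n'. The stems whose second-to-last letter is 'n' (vuhunb → vevuhunb, gumonl → vegumonl, redafrank → veredafrank) add the prefix ve-.
The other patterns: stems whose second-to-last letter is 'f' add -et; stems whose second-to-last letter is 'b' or 'p' add be- … -ar around the stem.
So kefogank → vekefogank.

vekefogank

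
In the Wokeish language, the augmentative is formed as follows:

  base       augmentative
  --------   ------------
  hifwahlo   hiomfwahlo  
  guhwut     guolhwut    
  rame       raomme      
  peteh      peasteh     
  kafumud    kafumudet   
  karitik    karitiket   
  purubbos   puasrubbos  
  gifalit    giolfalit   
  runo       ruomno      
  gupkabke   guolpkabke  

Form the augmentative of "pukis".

puaskis

rame and gupkabke both end in -e yet inflect differently (raomme, guolpkabke), so the final letter is not what conditions the rule; the first letter is.
"pukis" begins with p-. The stems beginning with p- (peteh → peasteh, purubbos → puasrubbos) insert -as- after the first vowel.
The other patterns: stems beginning with h- or r- insert -om- after the first vowel; stems beginning with k- add -et; stems beginning with g- insert -ol- after the first vowel.
So pukis → puaskis.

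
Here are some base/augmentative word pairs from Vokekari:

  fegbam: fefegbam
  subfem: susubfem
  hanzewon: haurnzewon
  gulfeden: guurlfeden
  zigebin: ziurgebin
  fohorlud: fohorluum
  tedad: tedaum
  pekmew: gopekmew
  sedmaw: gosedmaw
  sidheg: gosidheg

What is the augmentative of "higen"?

subfem and gulfeden both have last vowel 'e' yet inflect differently (susubfem, guurlfeden), so the last vowel is not what conditions the rule; the final letter is.
"higen" ends in -n. The stems ending in -n (hanzewon → haurnzewon, gulfeden → guurlfeden, zigebin → ziurgebin) insert -ur- after the first vowel.
The other patterns: stems ending in -m repeat the first consonant+vowel as a prefix; stems ending in -d drop the final letter and add -um; stems ending in -g or -w add the prefix go-.
So higen → hiurgen.

hiurgen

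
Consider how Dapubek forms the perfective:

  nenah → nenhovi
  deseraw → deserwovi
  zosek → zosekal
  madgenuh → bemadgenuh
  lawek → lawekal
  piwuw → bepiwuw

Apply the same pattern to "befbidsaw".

nenah and madgenuh both end in -h yet inflect differently (nenhovi, bemadgenuh), so the final letter is not what conditions the rule; the last vowel is.
"befbidsaw" has last vowel 'a'. The stems whose last vowel is 'a' (deseraw → deserwovi, nenah → nenhovi) delete the last vowel and add -ovi.
The other patterns: stems whose last vowel is 'u' add the prefix be-; stems whose last vowel is 'e' add -al.
So befbidsaw → befbidswovi.

befbidswovi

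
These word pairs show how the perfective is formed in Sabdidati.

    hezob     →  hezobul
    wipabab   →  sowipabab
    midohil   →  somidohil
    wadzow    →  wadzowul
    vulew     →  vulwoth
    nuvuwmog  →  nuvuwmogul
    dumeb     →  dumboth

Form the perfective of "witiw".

"witiw" has last vowel 'i'. The one such stem in the data (midohil → somidohil) adds the prefix so-, so the same rule applies.
So witiw → sowitiw.

sowitiw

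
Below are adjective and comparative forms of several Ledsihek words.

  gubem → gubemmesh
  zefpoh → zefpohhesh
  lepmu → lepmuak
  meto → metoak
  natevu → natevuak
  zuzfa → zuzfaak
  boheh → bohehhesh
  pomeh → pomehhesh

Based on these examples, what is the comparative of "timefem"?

zefpoh and meto both have last vowel 'o' yet inflect differently (zefpohhesh, metoak), so the last vowel is not what conditions the rule; whether the stem ends in a vowel or a consonant is.
"timefem" ends in a consonant. The stems ending in a consonant (boheh → bohehhesh, gubem → gubemmesh, zefpoh → zefpohhesh) double the final consonant and add -esh.
The other pattern: stems ending in a vowel add -ak.
So timefem → timefemmesh.

timefemmesh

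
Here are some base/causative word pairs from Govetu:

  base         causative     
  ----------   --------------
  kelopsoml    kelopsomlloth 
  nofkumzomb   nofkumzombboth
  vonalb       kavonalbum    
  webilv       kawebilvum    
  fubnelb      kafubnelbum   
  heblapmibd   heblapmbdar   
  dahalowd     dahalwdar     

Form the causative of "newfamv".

nofkumzomb and vonalb both end in -b yet inflect differently (nofkumzombboth, kavonalbum), so the final letter is not what conditions the rule; the second-to-last letter is.
"newfamv" has second-to-last letter 'm'. The stems whose second-to-last letter is 'm' (kelopsoml → kelopsomlloth, nofkumzomb → nofkumzombboth) double the final consonant and add -oth.
The other patterns: stems whose second-to-last letter is 'l' add ka- … -um around the stem; stems whose second-to-last letter is 'b' or 'w' delete the last vowel and add -ar.
So newfamv → newfamvvoth.

newfamvvoth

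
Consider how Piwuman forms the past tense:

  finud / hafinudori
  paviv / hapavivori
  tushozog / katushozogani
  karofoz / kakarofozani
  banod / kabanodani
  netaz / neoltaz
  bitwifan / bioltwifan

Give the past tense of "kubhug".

karofoz and netaz both end in -z yet inflect differently (kakarofozani, neoltaz), so the final letter is not what conditions the rule; the last vowel is.
"kubhug" has last vowel 'u'. The one such stem in the data (finud → hafinudori) adds ha- … -ori around the stem, so the same rule applies.
The other patterns: stems whose last vowel is 'o' add ka- … -ani around the stem; stems whose last vowel is 'a' insert -ol- after the first vowel.
So kubhug → hakubhugori.

hakubhugori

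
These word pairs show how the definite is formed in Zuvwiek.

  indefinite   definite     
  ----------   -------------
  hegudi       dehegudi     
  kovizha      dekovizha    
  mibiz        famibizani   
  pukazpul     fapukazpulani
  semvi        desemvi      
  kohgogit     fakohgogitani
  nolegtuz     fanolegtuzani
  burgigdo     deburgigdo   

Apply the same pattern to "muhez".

famuhezani

hegudi and kohgogit both have last vowel 'i' yet inflect differently (dehegudi, fakohgogitani), so the last vowel is not what conditions the rule; whether the stem ends in a vowel or a consonant is.
"muhez" ends in a consonant. The stems ending in a consonant (pukazpul → fapukazpulani, nolegtuz → fanolegtuzani, kohgogit → fakohgogitani) add fa- … -ani around the stem.
The other pattern: stems ending in a vowel add the prefix de-.
So muhez → famuhezani.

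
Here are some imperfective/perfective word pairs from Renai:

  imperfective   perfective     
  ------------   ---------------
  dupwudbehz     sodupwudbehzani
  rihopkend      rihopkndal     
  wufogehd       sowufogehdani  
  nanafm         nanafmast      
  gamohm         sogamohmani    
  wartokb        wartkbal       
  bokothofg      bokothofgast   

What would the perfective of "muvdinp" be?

muvdnpal

gamohm and nanafm both end in -m yet inflect differently (sogamohmani, nanafmast), so the final letter is not what conditions the rule; the second-to-last letter is.
"muvdinp" has second-to-last letter 'n'. The one such stem in the data (rihopkend → rihopkndal) deletes the last vowel and adds -al (as does wartokb), so the same rule applies.
So muvdinp → muvdnpal.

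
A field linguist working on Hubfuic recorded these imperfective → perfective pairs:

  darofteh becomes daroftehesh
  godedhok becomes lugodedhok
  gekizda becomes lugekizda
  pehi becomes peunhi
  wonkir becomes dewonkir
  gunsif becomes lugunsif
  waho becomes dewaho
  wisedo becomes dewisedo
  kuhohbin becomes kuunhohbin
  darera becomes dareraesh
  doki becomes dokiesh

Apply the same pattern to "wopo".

dewopo

darera and gekizda both end in -a yet inflect differently (dareraesh, lugekizda), so the final letter is not what conditions the rule; the first letter is.
"wopo" begins with w-. The stems beginning with w- (wisedo → dewisedo, wonkir → dewonkir, waho → dewaho) add the prefix de-.
The other patterns: stems beginning with d- add -esh; stems beginning with g- add the prefix lu-; stems beginning with k- or p- insert -un- after the first vowel.
So wopo → dewopo.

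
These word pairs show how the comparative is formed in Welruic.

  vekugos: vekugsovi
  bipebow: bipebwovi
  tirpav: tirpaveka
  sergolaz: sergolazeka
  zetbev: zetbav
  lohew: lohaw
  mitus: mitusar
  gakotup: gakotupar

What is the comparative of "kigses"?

"kigses" has last vowel 'e'. The stems whose last vowel is 'e' (zetbev → zetbav, lohew → lohaw) change the last vowel to 'a'.
So kigses → kigsas.

kigsas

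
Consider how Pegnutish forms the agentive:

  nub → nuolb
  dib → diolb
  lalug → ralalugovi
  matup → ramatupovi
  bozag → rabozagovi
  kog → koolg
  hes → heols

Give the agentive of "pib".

lalug and kog both end in -g yet inflect differently (ralalugovi, koolg), so the final letter is not what conditions the rule; the number of vowels is.
"pib" has 1 vowel. The stems with 1 vowel (hes → heols, dib → diolb, nub → nuolb) insert -ol- after the first vowel.
The other pattern: stems with 2 vowels add ra- … -ovi around the stem.
So pib → piolb.

piolb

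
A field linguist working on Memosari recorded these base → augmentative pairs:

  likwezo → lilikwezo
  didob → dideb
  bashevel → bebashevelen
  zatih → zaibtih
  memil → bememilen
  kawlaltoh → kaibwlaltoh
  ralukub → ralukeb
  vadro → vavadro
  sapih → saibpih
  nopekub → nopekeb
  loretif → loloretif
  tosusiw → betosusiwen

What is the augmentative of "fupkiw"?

befupkiwen

vadro and didob both have last vowel 'o' yet inflect differently (vavadro, dideb), so the last vowel is not what conditions the rule; the final letter is.
"fupkiw" ends in -w. The one such stem in the data (tosusiw → betosusiwen) adds be- … -en around the stem, so the same rule applies.
The other patterns: stems ending in -f or -o repeat the first consonant+vowel as a prefix; stems ending in -b change the last vowel to 'e'; stems ending in -h insert -ib- after the first vowel.
So fupkiw → befupkiwen.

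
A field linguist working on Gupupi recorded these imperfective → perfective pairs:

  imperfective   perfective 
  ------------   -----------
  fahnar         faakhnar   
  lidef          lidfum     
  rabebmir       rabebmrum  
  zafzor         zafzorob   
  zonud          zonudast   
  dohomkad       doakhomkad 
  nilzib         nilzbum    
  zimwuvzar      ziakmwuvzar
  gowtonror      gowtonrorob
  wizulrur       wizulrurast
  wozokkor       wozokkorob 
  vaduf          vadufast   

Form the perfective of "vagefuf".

zonud and dohomkad both end in -d yet inflect differently (zonudast, doakhomkad), so the final letter is not what conditions the rule; the last vowel is.
"vagefuf" has last vowel 'u'. The stems whose last vowel is 'u' (zonud → zonudast, vaduf → vadufast, wizulrur → wizulrurast) add -ast.
So vagefuf → vagefufast.

vagefufast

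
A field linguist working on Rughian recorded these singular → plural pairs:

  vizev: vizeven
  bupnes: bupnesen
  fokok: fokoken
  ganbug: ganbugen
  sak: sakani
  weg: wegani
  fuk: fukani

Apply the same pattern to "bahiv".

bahiven

fokok and sak both end in -k yet inflect differently (fokoken, sakani), so the final letter is not what conditions the rule; the number of vowels is.
"bahiv" has 2 vowels. The stems with 2 vowels (vizev → vizeven, bupnes → bupnesen, fokok → fokoken) add -en.
So bahiv → bahiven.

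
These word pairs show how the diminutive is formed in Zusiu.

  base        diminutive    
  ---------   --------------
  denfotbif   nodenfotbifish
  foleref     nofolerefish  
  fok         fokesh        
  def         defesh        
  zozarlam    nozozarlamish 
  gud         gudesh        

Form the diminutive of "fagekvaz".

foleref and def both end in -f yet inflect differently (nofolerefish, defesh), so the final letter is not what conditions the rule; the number of vowels is.
"fagekvaz" has 3 vowels. The stems with 3 vowels (zozarlam → nozozarlamish, foleref → nofolerefish, denfotbif → nodenfotbifish) add no- … -ish around the stem.
The other pattern: stems with 1 vowel add -esh.
So fagekvaz → nofagekvazish.

nofagekvazish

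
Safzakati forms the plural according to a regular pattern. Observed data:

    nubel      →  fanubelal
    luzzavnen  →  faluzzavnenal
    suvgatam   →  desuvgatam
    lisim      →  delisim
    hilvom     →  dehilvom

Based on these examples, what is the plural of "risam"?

derisam

lisim and luzzavnen both begin with l- yet inflect differently (delisim, faluzzavnenal), so the first letter is not what conditions the rule; the final letter is.
"risam" ends in -m. The stems ending in -m (lisim → delisim, hilvom → dehilvom, suvgatam → desuvgatam) add the prefix de-.
The other pattern: stems ending in -l or -n add fa- … -al around the stem.
So risam → derisam.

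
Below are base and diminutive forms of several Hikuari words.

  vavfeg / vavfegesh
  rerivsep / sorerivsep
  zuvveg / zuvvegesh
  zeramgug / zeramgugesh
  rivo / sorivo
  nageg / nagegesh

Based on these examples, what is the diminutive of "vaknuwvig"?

vaknuwvigesh

zuvveg and rerivsep both have last vowel 'e' yet inflect differently (zuvvegesh, sorerivsep), so the last vowel is not what conditions the rule; the final letter is.
"vaknuwvig" ends in -g. The stems ending in -g (zeramgug → zeramgugesh, zuvveg → zuvvegesh, vavfeg → vavfegesh) add -esh.
The other pattern: stems ending in -o or -p add the prefix so-.
So vaknuwvig → vaknuwvigesh.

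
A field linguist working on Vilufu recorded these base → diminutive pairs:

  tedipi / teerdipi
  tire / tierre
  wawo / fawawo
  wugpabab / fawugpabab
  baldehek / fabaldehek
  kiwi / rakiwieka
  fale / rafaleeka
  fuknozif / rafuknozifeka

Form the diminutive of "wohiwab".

fawohiwab

tedipi and kiwi both end in -i yet inflect differently (teerdipi, rakiwieka), so the final letter is not what conditions the rule; the first letter is.
"wohiwab" begins with w-. The stems beginning with w- (wawo → fawawo, wugpabab → fawugpabab) add the prefix fa-.
The other patterns: stems beginning with t- insert -er- after the first vowel; stems beginning with f- or k- add ra- … -eka around the stem.
So wohiwab → fawohiwab.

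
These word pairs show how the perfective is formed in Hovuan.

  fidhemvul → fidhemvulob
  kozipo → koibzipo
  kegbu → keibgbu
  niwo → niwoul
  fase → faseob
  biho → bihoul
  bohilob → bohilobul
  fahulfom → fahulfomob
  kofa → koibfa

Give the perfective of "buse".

buseul

"buse" begins with b-. The stems beginning with b- (biho → bihoul, bohilob → bohilobul) add -ul.
So buse → buseul.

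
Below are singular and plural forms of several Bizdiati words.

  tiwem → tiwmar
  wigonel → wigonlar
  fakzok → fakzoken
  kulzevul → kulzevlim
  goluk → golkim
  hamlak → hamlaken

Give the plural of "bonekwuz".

wigonel and kulzevul both end in -l yet inflect differently (wigonlar, kulzevlim), so the final letter is not what conditions the rule; the last vowel is.
"bonekwuz" has last vowel 'u'. The stems whose last vowel is 'u' (goluk → golkim, kulzevul → kulzevlim) delete the last vowel and add -im.
So bonekwuz → bonekwzim.

bonekwzim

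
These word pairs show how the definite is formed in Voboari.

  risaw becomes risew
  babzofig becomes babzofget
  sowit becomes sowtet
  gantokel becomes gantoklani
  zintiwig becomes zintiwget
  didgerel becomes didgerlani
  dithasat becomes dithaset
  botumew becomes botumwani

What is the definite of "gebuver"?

gebuvrani

botumew and risaw both end in -w yet inflect differently (botumwani, risew), so the final letter is not what conditions the rule; the last vowel is.
"gebuver" has last vowel 'e'. The stems whose last vowel is 'e' (gantokel → gantoklani, didgerel → didgerlani, botumew → botumwani) delete the last vowel and add -ani.
The other patterns: stems whose last vowel is 'i' delete the last vowel and add -et; stems whose last vowel is 'a' change the last vowel to 'e'.
So gebuver → gebuvrani.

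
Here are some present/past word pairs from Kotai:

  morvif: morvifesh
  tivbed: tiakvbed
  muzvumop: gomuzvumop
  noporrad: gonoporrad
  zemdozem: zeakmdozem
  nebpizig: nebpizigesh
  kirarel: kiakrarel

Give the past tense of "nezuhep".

tivbed and noporrad both end in -d yet inflect differently (tiakvbed, gonoporrad), so the final letter is not what conditions the rule; the last vowel is.
"nezuhep" has last vowel 'e'. The stems whose last vowel is 'e' (tivbed → tiakvbed, kirarel → kiakrarel, zemdozem → zeakmdozem) insert -ak- after the first vowel.
So nezuhep → neakzuhep.

neakzuhep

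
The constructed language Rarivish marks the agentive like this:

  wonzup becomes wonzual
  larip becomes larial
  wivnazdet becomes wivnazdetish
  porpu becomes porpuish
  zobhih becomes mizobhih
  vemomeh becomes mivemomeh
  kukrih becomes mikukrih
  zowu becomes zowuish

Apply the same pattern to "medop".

medoal

zobhih and larip both have last vowel 'i' yet inflect differently (mizobhih, larial), so the last vowel is not what conditions the rule; the final letter is.
"medop" ends in -p. The stems ending in -p (wonzup → wonzual, larip → larial) drop the final letter and add -al.
So medop → medoal.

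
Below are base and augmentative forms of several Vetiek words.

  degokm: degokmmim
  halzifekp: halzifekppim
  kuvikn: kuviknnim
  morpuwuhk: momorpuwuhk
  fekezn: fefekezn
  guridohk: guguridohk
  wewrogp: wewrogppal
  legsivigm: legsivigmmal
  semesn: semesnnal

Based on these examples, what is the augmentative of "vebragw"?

"vebragw" has second-to-last letter 'g'. The stems whose second-to-last letter is 'g' (wewrogp → wewrogppal, legsivigm → legsivigmmal) double the final consonant and add -al.
The other patterns: stems whose second-to-last letter is 'k' double the final consonant and add -im; stems whose second-to-last letter is 'h' or 'z' repeat the first consonant+vowel as a prefix.
So vebragw → vebragwwal.

vebragwwal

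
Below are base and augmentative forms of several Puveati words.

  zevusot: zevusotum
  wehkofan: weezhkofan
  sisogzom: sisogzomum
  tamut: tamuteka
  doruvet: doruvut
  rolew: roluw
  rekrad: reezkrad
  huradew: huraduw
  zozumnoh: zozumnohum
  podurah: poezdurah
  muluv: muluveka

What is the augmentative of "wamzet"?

doruvet and zevusot both end in -t yet inflect differently (doruvut, zevusotum), so the final letter is not what conditions the rule; the last vowel is.
"wamzet" has last vowel 'e'. The stems whose last vowel is 'e' (huradew → huraduw, doruvet → doruvut, rolew → roluw) change the last vowel to 'u'.
So wamzet → wamzut.

wamzut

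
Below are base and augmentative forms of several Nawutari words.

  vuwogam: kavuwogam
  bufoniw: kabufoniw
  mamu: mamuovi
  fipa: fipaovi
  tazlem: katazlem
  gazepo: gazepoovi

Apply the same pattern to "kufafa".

kufafaovi

"kufafa" ends in a vowel. The stems ending in a vowel (fipa → fipaovi, mamu → mamuovi, gazepo → gazepoovi) add -ovi.
The other pattern: stems ending in a consonant add the prefix ka-.
So kufafa → kufafaovi.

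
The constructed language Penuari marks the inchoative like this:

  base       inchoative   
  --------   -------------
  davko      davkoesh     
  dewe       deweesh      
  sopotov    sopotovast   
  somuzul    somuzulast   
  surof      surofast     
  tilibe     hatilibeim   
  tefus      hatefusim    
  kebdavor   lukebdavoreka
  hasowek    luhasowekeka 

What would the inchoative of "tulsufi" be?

"tulsufi" begins with t-. The stems beginning with t- (tilibe → hatilibeim, tefus → hatefusim) add ha- … -im around the stem.
So tulsufi → hatulsufiim.

hatulsufiim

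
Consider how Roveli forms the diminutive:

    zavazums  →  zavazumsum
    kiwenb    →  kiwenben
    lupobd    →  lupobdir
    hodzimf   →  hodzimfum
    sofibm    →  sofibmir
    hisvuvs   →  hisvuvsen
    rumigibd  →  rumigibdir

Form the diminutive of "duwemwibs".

duwemwibsir

zavazums and hisvuvs both end in -s yet inflect differently (zavazumsum, hisvuvsen), so the final letter is not what conditions the rule; the second-to-last letter is.
"duwemwibs" has second-to-last letter 'b'. The stems whose second-to-last letter is 'b' (sofibm → sofibmir, rumigibd → rumigibdir, lupobd → lupobdir) add -ir.
The other patterns: stems whose second-to-last letter is 'm' add -um; stems whose second-to-last letter is 'n' or 'v' add -en.
So duwemwibs → duwemwibsir.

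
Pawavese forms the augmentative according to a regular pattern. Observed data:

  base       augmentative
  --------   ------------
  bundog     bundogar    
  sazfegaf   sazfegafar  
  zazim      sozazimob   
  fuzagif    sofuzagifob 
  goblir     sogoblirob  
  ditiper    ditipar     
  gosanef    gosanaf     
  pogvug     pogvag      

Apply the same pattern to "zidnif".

sazfegaf and fuzagif both end in -f yet inflect differently (sazfegafar, sofuzagifob), so the final letter is not what conditions the rule; the last vowel is.
"zidnif" has last vowel 'i'. The stems whose last vowel is 'i' (zazim → sozazimob, fuzagif → sofuzagifob, goblir → sogoblirob) add so- … -ob around the stem.
The other patterns: stems whose last vowel is 'a' or 'o' add -ar; stems whose last vowel is 'e' or 'u' change the last vowel to 'a'.
So zidnif → sozidnifob.

sozidnifob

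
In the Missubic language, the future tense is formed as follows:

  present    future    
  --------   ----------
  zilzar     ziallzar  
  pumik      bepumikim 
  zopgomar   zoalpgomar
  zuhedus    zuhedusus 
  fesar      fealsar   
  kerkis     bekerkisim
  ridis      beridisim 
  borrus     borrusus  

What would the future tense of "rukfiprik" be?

borrus and ridis both end in -s yet inflect differently (borrusus, beridisim), so the final letter is not what conditions the rule; the last vowel is.
"rukfiprik" has last vowel 'i'. The stems whose last vowel is 'i' (ridis → beridisim, kerkis → bekerkisim, pumik → bepumikim) add be- … -im around the stem.
So rukfiprik → berukfiprikim.

berukfiprikim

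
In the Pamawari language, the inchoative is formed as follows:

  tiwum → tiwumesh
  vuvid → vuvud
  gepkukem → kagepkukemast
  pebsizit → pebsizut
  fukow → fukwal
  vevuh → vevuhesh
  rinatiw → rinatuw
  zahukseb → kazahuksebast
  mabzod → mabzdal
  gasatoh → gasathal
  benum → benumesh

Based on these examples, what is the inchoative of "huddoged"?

fukow and rinatiw both end in -w yet inflect differently (fukwal, rinatuw), so the final letter is not what conditions the rule; the last vowel is.
"huddoged" has last vowel 'e'. The stems whose last vowel is 'e' (gepkukem → kagepkukemast, zahukseb → kazahuksebast) add ka- … -ast around the stem.
The other patterns: stems whose last vowel is 'o' delete the last vowel and add -al; stems whose last vowel is 'i' change the last vowel to 'u'; stems whose last vowel is 'u' add -esh.
So huddoged → kahuddogedast.

kahuddogedast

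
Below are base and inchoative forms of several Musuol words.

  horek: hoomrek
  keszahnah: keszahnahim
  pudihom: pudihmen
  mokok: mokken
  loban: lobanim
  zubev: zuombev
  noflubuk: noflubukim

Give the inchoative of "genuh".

genuhim

horek and noflubuk both end in -k yet inflect differently (hoomrek, noflubukim), so the final letter is not what conditions the rule; the last vowel is.
"genuh" has last vowel 'u'. The one such stem in the data (noflubuk → noflubukim) adds -im, so the same rule applies.
So genuh → genuhim.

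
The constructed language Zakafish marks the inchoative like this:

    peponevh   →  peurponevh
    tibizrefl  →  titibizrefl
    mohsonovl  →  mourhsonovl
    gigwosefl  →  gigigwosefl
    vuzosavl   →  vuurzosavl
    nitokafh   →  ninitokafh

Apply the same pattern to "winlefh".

"winlefh" has second-to-last letter 'f'. The stems whose second-to-last letter is 'f' (tibizrefl → titibizrefl, nitokafh → ninitokafh, gigwosefl → gigigwosefl) repeat the first consonant+vowel as a prefix.
So winlefh → wiwinlefh.

wiwinlefh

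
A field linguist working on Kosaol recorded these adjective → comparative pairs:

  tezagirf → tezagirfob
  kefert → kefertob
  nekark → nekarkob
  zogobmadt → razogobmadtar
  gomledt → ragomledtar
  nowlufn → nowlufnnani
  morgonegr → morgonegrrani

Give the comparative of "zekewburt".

"zekewburt" has second-to-last letter 'r'. The stems whose second-to-last letter is 'r' (tezagirf → tezagirfob, kefert → kefertob, nekark → nekarkob) add -ob.
The other patterns: stems whose second-to-last letter is 'd' add ra- … -ar around the stem; stems whose second-to-last letter is 'f' or 'g' double the final consonant and add -ani.
So zekewburt → zekewburtob.

zekewburtob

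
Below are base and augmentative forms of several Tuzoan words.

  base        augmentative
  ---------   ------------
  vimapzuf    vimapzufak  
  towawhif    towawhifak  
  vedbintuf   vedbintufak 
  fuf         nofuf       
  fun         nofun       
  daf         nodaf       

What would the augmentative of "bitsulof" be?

vimapzuf and fuf both end in -f yet inflect differently (vimapzufak, nofuf), so the final letter is not what conditions the rule; the number of vowels is.
"bitsulof" has 3 vowels. The stems with 3 vowels (vimapzuf → vimapzufak, towawhif → towawhifak, vedbintuf → vedbintufak) add -ak.
So bitsulof → bitsulofak.

bitsulofak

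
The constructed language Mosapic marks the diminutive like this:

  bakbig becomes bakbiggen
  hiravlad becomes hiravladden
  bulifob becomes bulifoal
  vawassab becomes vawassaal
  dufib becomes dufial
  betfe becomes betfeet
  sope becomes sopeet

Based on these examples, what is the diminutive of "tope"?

hiravlad and vawassab both have last vowel 'a' yet inflect differently (hiravladden, vawassaal), so the last vowel is not what conditions the rule; the final letter is.
"tope" ends in -e. The stems ending in -e (betfe → betfeet, sope → sopeet) add -et.
The other patterns: stems ending in -d or -g double the final consonant and add -en; stems ending in -b drop the final letter and add -al.
So tope → topeet.

topeet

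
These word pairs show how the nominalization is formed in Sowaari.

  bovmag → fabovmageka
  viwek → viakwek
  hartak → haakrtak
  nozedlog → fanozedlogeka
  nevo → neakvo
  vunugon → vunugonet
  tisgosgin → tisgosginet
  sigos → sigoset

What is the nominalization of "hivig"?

nozedlog and nevo both have last vowel 'o' yet inflect differently (fanozedlogeka, neakvo), so the last vowel is not what conditions the rule; the final letter is.
"hivig" ends in -g. The stems ending in -g (bovmag → fabovmageka, nozedlog → fanozedlogeka) add fa- … -eka around the stem.
So hivig → fahivigeka.

fahivigeka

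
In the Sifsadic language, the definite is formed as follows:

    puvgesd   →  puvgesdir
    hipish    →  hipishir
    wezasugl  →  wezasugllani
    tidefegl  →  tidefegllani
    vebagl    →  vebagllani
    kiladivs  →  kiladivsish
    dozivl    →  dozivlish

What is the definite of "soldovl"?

wezasugl and dozivl both end in -l yet inflect differently (wezasugllani, dozivlish), so the final letter is not what conditions the rule; the second-to-last letter is.
"soldovl" has second-to-last letter 'v'. The stems whose second-to-last letter is 'v' (kiladivs → kiladivsish, dozivl → dozivlish) add -ish.
So soldovl → soldovlish.

soldovlish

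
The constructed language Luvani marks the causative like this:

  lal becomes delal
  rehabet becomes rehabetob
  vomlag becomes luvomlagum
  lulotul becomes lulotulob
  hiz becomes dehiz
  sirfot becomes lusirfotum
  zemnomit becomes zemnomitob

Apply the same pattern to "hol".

lal and lulotul both end in -l yet inflect differently (delal, lulotulob), so the final letter is not what conditions the rule; the number of vowels is.
"hol" has 1 vowel. The stems with 1 vowel (hiz → dehiz, lal → delal) add the prefix de-.
The other patterns: stems with 2 vowels add lu- … -um around the stem; stems with 3 vowels add -ob.
So hol → dehol.

dehol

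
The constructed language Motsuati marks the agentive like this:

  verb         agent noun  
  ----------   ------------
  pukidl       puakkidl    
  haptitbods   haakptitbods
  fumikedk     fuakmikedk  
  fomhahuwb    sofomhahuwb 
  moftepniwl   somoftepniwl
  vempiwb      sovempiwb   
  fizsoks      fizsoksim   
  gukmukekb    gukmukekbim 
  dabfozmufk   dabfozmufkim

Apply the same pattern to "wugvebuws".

sowugvebuws

pukidl and moftepniwl both end in -l yet inflect differently (puakkidl, somoftepniwl), so the final letter is not what conditions the rule; the second-to-last letter is.
"wugvebuws" has second-to-last letter 'w'. The stems whose second-to-last letter is 'w' (fomhahuwb → sofomhahuwb, moftepniwl → somoftepniwl, vempiwb → sovempiwb) add the prefix so-.
So wugvebuws → sowugvebuws.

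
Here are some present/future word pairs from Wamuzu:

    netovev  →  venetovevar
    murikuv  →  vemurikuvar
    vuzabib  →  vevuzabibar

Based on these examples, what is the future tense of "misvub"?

vemisvubar

Every pair shown (netovev → venetovevar, murikuv → vemurikuvar, vuzabib → vevuzabibar) follows the same rule: add ve- … -ar around the stem.
So misvub → vemisvubar.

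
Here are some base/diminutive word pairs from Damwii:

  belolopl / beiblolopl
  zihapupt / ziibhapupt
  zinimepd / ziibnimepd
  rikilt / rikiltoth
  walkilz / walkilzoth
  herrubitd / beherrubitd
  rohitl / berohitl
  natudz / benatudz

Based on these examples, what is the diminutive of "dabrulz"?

"dabrulz" has second-to-last letter 'l'. The stems whose second-to-last letter is 'l' (rikilt → rikiltoth, walkilz → walkilzoth) add -oth.
So dabrulz → dabrulzoth.

dabrulzoth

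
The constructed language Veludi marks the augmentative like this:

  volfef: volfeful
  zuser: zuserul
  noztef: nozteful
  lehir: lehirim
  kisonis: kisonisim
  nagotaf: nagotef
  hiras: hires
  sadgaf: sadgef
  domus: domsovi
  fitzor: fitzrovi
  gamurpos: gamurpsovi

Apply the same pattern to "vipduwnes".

zuser and lehir both end in -r yet inflect differently (zuserul, lehirim), so the final letter is not what conditions the rule; the last vowel is.
"vipduwnes" has last vowel 'e'. The stems whose last vowel is 'e' (volfef → volfeful, zuser → zuserul, noztef → nozteful) add -ul.
So vipduwnes → vipduwnesul.

vipduwnesul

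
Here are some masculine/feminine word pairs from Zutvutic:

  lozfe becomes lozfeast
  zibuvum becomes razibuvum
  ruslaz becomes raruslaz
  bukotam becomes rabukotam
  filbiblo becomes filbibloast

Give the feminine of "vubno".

vubnoast

filbiblo and zibuvum both have 3 vowels yet inflect differently (filbibloast, razibuvum), so the number of vowels is not what conditions the rule; whether the stem ends in a vowel or a consonant is.
"vubno" ends in a vowel. The stems ending in a vowel (filbiblo → filbibloast, lozfe → lozfeast) add -ast.
The other pattern: stems ending in a consonant add the prefix ra-.
So vubno → vubnoast.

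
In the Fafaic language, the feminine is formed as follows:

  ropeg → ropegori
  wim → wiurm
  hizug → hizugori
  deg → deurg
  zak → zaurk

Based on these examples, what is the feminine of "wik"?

hizug and deg both end in -g yet inflect differently (hizugori, deurg), so the final letter is not what conditions the rule; the number of vowels is.
"wik" has 1 vowel. The stems with 1 vowel (wim → wiurm, zak → zaurk, deg → deurg) insert -ur- after the first vowel.
So wik → wiurk.

wiurk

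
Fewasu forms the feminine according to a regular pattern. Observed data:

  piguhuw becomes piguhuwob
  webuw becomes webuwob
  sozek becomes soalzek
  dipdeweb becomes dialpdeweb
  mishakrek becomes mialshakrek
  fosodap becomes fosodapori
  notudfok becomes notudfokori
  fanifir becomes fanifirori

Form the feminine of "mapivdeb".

sozek and notudfok both end in -k yet inflect differently (soalzek, notudfokori), so the final letter is not what conditions the rule; the last vowel is.
"mapivdeb" has last vowel 'e'. The stems whose last vowel is 'e' (sozek → soalzek, dipdeweb → dialpdeweb, mishakrek → mialshakrek) insert -al- after the first vowel.
So mapivdeb → maalpivdeb.

maalpivdeb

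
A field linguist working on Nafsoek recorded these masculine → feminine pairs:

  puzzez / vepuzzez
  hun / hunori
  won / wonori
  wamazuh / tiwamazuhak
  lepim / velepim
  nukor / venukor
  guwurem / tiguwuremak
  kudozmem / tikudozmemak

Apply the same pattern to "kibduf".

vekibduf

lepim and guwurem both end in -m yet inflect differently (velepim, tiguwuremak), so the final letter is not what conditions the rule; the number of vowels is.
"kibduf" has 2 vowels. The stems with 2 vowels (puzzez → vepuzzez, nukor → venukor, lepim → velepim) add the prefix ve-.
The other patterns: stems with 1 vowel add -ori; stems with 3 vowels add ti- … -ak around the stem.
So kibduf → vekibduf.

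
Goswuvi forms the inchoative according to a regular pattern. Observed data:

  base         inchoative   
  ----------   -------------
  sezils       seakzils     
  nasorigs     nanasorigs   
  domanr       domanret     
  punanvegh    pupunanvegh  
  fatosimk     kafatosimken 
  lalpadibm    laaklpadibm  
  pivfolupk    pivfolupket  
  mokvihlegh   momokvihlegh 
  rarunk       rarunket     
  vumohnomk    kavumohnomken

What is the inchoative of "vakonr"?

"vakonr" has second-to-last letter 'n'. The stems whose second-to-last letter is 'n' (rarunk → rarunket, domanr → domanret) add -et.
The other patterns: stems whose second-to-last letter is 'g' repeat the first consonant+vowel as a prefix; stems whose second-to-last letter is 'b' or 'l' insert -ak- after the first vowel; stems whose second-to-last letter is 'm' add ka- … -en around the stem.
So vakonr → vakonret.

vakonret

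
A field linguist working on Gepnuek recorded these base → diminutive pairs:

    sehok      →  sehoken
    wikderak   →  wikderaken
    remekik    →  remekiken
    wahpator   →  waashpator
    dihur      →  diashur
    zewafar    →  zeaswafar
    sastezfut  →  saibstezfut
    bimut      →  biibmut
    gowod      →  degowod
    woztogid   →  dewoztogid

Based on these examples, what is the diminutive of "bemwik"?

bemwiken

sehok and wahpator both have last vowel 'o' yet inflect differently (sehoken, waashpator), so the last vowel is not what conditions the rule; the final letter is.
"bemwik" ends in -k. The stems ending in -k (sehok → sehoken, wikderak → wikderaken, remekik → remekiken) add -en.
The other patterns: stems ending in -r insert -as- after the first vowel; stems ending in -t insert -ib- after the first vowel; stems ending in -d add the prefix de-.
So bemwik → bemwiken.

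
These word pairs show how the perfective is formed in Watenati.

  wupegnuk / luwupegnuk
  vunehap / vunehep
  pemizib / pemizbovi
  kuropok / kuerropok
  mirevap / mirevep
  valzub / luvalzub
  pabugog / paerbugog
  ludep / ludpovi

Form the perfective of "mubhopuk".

lumubhopuk

ludep and mirevap both end in -p yet inflect differently (ludpovi, mirevep), so the final letter is not what conditions the rule; the last vowel is.
"mubhopuk" has last vowel 'u'. The stems whose last vowel is 'u' (valzub → luvalzub, wupegnuk → luwupegnuk) add the prefix lu-.
The other patterns: stems whose last vowel is 'e' or 'i' delete the last vowel and add -ovi; stems whose last vowel is 'o' insert -er- after the first vowel; stems whose last vowel is 'a' change the last vowel to 'e'.
So mubhopuk → lumubhopuk.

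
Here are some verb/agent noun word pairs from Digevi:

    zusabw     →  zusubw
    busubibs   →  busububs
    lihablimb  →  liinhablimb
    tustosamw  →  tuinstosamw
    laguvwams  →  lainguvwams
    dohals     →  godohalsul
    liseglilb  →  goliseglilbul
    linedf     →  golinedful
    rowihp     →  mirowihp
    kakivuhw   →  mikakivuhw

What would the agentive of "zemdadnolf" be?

zusabw and tustosamw both end in -w yet inflect differently (zusubw, tuinstosamw), so the final letter is not what conditions the rule; the second-to-last letter is.
"zemdadnolf" has second-to-last letter 'l'. The stems whose second-to-last letter is 'l' (dohals → godohalsul, liseglilb → goliseglilbul) add go- … -ul around the stem.
The other patterns: stems whose second-to-last letter is 'b' change the last vowel to 'u'; stems whose second-to-last letter is 'm' insert -in- after the first vowel; stems whose second-to-last letter is 'h' add the prefix mi-.
So zemdadnolf → gozemdadnolful.

gozemdadnolful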